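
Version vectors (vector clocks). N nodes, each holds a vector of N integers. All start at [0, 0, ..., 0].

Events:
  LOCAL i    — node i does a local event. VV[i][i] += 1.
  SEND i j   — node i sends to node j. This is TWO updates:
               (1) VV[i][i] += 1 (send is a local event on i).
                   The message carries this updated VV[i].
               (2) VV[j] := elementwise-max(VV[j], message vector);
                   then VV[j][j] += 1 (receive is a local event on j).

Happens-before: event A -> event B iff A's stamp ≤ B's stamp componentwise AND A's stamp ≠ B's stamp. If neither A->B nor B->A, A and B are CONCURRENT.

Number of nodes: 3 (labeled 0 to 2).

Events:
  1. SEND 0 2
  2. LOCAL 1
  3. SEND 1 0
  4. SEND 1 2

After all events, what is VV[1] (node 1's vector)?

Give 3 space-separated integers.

Answer: 0 3 0

Derivation:
Initial: VV[0]=[0, 0, 0]
Initial: VV[1]=[0, 0, 0]
Initial: VV[2]=[0, 0, 0]
Event 1: SEND 0->2: VV[0][0]++ -> VV[0]=[1, 0, 0], msg_vec=[1, 0, 0]; VV[2]=max(VV[2],msg_vec) then VV[2][2]++ -> VV[2]=[1, 0, 1]
Event 2: LOCAL 1: VV[1][1]++ -> VV[1]=[0, 1, 0]
Event 3: SEND 1->0: VV[1][1]++ -> VV[1]=[0, 2, 0], msg_vec=[0, 2, 0]; VV[0]=max(VV[0],msg_vec) then VV[0][0]++ -> VV[0]=[2, 2, 0]
Event 4: SEND 1->2: VV[1][1]++ -> VV[1]=[0, 3, 0], msg_vec=[0, 3, 0]; VV[2]=max(VV[2],msg_vec) then VV[2][2]++ -> VV[2]=[1, 3, 2]
Final vectors: VV[0]=[2, 2, 0]; VV[1]=[0, 3, 0]; VV[2]=[1, 3, 2]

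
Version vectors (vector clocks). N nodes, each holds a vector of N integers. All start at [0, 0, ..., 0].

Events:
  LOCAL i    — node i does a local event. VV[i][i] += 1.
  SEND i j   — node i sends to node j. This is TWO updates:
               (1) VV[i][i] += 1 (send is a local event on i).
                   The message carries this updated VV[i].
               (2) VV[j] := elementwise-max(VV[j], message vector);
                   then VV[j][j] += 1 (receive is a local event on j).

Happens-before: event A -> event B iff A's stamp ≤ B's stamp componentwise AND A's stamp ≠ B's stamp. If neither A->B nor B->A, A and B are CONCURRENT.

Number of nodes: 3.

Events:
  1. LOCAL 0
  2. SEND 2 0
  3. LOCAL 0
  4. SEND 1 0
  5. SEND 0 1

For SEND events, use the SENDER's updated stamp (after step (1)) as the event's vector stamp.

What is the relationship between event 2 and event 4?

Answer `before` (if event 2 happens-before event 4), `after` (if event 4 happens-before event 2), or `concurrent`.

Answer: concurrent

Derivation:
Initial: VV[0]=[0, 0, 0]
Initial: VV[1]=[0, 0, 0]
Initial: VV[2]=[0, 0, 0]
Event 1: LOCAL 0: VV[0][0]++ -> VV[0]=[1, 0, 0]
Event 2: SEND 2->0: VV[2][2]++ -> VV[2]=[0, 0, 1], msg_vec=[0, 0, 1]; VV[0]=max(VV[0],msg_vec) then VV[0][0]++ -> VV[0]=[2, 0, 1]
Event 3: LOCAL 0: VV[0][0]++ -> VV[0]=[3, 0, 1]
Event 4: SEND 1->0: VV[1][1]++ -> VV[1]=[0, 1, 0], msg_vec=[0, 1, 0]; VV[0]=max(VV[0],msg_vec) then VV[0][0]++ -> VV[0]=[4, 1, 1]
Event 5: SEND 0->1: VV[0][0]++ -> VV[0]=[5, 1, 1], msg_vec=[5, 1, 1]; VV[1]=max(VV[1],msg_vec) then VV[1][1]++ -> VV[1]=[5, 2, 1]
Event 2 stamp: [0, 0, 1]
Event 4 stamp: [0, 1, 0]
[0, 0, 1] <= [0, 1, 0]? False
[0, 1, 0] <= [0, 0, 1]? False
Relation: concurrent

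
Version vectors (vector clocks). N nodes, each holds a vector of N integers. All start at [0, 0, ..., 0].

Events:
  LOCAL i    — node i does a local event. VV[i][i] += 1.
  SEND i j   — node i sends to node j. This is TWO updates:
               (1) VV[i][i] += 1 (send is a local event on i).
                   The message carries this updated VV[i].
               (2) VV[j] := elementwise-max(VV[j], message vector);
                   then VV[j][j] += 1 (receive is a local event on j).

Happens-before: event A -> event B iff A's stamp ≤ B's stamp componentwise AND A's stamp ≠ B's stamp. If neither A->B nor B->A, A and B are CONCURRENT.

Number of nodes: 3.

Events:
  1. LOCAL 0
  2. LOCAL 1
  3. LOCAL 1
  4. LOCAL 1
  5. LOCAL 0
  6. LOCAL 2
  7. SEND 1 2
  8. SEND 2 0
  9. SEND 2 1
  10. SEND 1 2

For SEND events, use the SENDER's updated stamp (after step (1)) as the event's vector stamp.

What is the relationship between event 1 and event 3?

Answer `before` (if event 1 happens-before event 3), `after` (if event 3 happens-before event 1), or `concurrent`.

Answer: concurrent

Derivation:
Initial: VV[0]=[0, 0, 0]
Initial: VV[1]=[0, 0, 0]
Initial: VV[2]=[0, 0, 0]
Event 1: LOCAL 0: VV[0][0]++ -> VV[0]=[1, 0, 0]
Event 2: LOCAL 1: VV[1][1]++ -> VV[1]=[0, 1, 0]
Event 3: LOCAL 1: VV[1][1]++ -> VV[1]=[0, 2, 0]
Event 4: LOCAL 1: VV[1][1]++ -> VV[1]=[0, 3, 0]
Event 5: LOCAL 0: VV[0][0]++ -> VV[0]=[2, 0, 0]
Event 6: LOCAL 2: VV[2][2]++ -> VV[2]=[0, 0, 1]
Event 7: SEND 1->2: VV[1][1]++ -> VV[1]=[0, 4, 0], msg_vec=[0, 4, 0]; VV[2]=max(VV[2],msg_vec) then VV[2][2]++ -> VV[2]=[0, 4, 2]
Event 8: SEND 2->0: VV[2][2]++ -> VV[2]=[0, 4, 3], msg_vec=[0, 4, 3]; VV[0]=max(VV[0],msg_vec) then VV[0][0]++ -> VV[0]=[3, 4, 3]
Event 9: SEND 2->1: VV[2][2]++ -> VV[2]=[0, 4, 4], msg_vec=[0, 4, 4]; VV[1]=max(VV[1],msg_vec) then VV[1][1]++ -> VV[1]=[0, 5, 4]
Event 10: SEND 1->2: VV[1][1]++ -> VV[1]=[0, 6, 4], msg_vec=[0, 6, 4]; VV[2]=max(VV[2],msg_vec) then VV[2][2]++ -> VV[2]=[0, 6, 5]
Event 1 stamp: [1, 0, 0]
Event 3 stamp: [0, 2, 0]
[1, 0, 0] <= [0, 2, 0]? False
[0, 2, 0] <= [1, 0, 0]? False
Relation: concurrent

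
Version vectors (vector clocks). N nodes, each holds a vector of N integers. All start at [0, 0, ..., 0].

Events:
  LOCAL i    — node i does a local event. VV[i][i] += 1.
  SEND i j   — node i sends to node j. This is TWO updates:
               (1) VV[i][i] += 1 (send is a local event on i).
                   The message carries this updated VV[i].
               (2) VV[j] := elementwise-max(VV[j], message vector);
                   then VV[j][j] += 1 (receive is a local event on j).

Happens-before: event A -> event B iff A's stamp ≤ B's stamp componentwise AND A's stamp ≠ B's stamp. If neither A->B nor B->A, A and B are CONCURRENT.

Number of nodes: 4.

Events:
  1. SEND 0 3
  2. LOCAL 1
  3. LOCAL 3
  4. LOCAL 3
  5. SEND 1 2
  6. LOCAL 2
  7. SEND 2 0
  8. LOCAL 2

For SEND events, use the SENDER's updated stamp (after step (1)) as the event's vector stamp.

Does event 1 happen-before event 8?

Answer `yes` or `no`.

Initial: VV[0]=[0, 0, 0, 0]
Initial: VV[1]=[0, 0, 0, 0]
Initial: VV[2]=[0, 0, 0, 0]
Initial: VV[3]=[0, 0, 0, 0]
Event 1: SEND 0->3: VV[0][0]++ -> VV[0]=[1, 0, 0, 0], msg_vec=[1, 0, 0, 0]; VV[3]=max(VV[3],msg_vec) then VV[3][3]++ -> VV[3]=[1, 0, 0, 1]
Event 2: LOCAL 1: VV[1][1]++ -> VV[1]=[0, 1, 0, 0]
Event 3: LOCAL 3: VV[3][3]++ -> VV[3]=[1, 0, 0, 2]
Event 4: LOCAL 3: VV[3][3]++ -> VV[3]=[1, 0, 0, 3]
Event 5: SEND 1->2: VV[1][1]++ -> VV[1]=[0, 2, 0, 0], msg_vec=[0, 2, 0, 0]; VV[2]=max(VV[2],msg_vec) then VV[2][2]++ -> VV[2]=[0, 2, 1, 0]
Event 6: LOCAL 2: VV[2][2]++ -> VV[2]=[0, 2, 2, 0]
Event 7: SEND 2->0: VV[2][2]++ -> VV[2]=[0, 2, 3, 0], msg_vec=[0, 2, 3, 0]; VV[0]=max(VV[0],msg_vec) then VV[0][0]++ -> VV[0]=[2, 2, 3, 0]
Event 8: LOCAL 2: VV[2][2]++ -> VV[2]=[0, 2, 4, 0]
Event 1 stamp: [1, 0, 0, 0]
Event 8 stamp: [0, 2, 4, 0]
[1, 0, 0, 0] <= [0, 2, 4, 0]? False. Equal? False. Happens-before: False

Answer: no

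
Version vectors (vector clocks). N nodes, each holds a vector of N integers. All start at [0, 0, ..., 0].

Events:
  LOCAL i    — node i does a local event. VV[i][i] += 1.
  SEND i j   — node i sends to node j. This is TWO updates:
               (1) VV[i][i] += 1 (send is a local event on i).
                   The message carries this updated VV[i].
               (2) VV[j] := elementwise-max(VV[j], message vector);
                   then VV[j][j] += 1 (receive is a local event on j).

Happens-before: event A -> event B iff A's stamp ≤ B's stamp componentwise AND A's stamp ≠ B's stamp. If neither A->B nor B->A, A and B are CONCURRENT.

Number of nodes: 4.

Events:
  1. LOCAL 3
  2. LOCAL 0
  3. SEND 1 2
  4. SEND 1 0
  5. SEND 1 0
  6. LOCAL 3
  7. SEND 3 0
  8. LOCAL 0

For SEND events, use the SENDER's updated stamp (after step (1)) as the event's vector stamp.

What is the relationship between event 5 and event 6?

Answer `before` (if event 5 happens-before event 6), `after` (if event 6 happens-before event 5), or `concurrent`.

Initial: VV[0]=[0, 0, 0, 0]
Initial: VV[1]=[0, 0, 0, 0]
Initial: VV[2]=[0, 0, 0, 0]
Initial: VV[3]=[0, 0, 0, 0]
Event 1: LOCAL 3: VV[3][3]++ -> VV[3]=[0, 0, 0, 1]
Event 2: LOCAL 0: VV[0][0]++ -> VV[0]=[1, 0, 0, 0]
Event 3: SEND 1->2: VV[1][1]++ -> VV[1]=[0, 1, 0, 0], msg_vec=[0, 1, 0, 0]; VV[2]=max(VV[2],msg_vec) then VV[2][2]++ -> VV[2]=[0, 1, 1, 0]
Event 4: SEND 1->0: VV[1][1]++ -> VV[1]=[0, 2, 0, 0], msg_vec=[0, 2, 0, 0]; VV[0]=max(VV[0],msg_vec) then VV[0][0]++ -> VV[0]=[2, 2, 0, 0]
Event 5: SEND 1->0: VV[1][1]++ -> VV[1]=[0, 3, 0, 0], msg_vec=[0, 3, 0, 0]; VV[0]=max(VV[0],msg_vec) then VV[0][0]++ -> VV[0]=[3, 3, 0, 0]
Event 6: LOCAL 3: VV[3][3]++ -> VV[3]=[0, 0, 0, 2]
Event 7: SEND 3->0: VV[3][3]++ -> VV[3]=[0, 0, 0, 3], msg_vec=[0, 0, 0, 3]; VV[0]=max(VV[0],msg_vec) then VV[0][0]++ -> VV[0]=[4, 3, 0, 3]
Event 8: LOCAL 0: VV[0][0]++ -> VV[0]=[5, 3, 0, 3]
Event 5 stamp: [0, 3, 0, 0]
Event 6 stamp: [0, 0, 0, 2]
[0, 3, 0, 0] <= [0, 0, 0, 2]? False
[0, 0, 0, 2] <= [0, 3, 0, 0]? False
Relation: concurrent

Answer: concurrent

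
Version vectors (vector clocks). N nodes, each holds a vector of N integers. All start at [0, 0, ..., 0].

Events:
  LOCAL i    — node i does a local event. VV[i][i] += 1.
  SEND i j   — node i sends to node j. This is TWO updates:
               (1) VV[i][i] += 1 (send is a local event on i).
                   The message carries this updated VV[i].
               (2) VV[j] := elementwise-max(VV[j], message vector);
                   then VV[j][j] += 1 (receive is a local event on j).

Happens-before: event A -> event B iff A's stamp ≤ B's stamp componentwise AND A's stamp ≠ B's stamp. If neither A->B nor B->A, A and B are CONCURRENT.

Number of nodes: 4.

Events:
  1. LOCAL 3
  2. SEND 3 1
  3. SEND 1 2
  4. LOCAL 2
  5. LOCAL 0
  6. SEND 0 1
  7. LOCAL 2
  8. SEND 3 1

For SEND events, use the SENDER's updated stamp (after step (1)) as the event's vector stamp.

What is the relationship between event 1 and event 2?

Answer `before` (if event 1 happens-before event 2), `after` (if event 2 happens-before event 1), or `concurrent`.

Answer: before

Derivation:
Initial: VV[0]=[0, 0, 0, 0]
Initial: VV[1]=[0, 0, 0, 0]
Initial: VV[2]=[0, 0, 0, 0]
Initial: VV[3]=[0, 0, 0, 0]
Event 1: LOCAL 3: VV[3][3]++ -> VV[3]=[0, 0, 0, 1]
Event 2: SEND 3->1: VV[3][3]++ -> VV[3]=[0, 0, 0, 2], msg_vec=[0, 0, 0, 2]; VV[1]=max(VV[1],msg_vec) then VV[1][1]++ -> VV[1]=[0, 1, 0, 2]
Event 3: SEND 1->2: VV[1][1]++ -> VV[1]=[0, 2, 0, 2], msg_vec=[0, 2, 0, 2]; VV[2]=max(VV[2],msg_vec) then VV[2][2]++ -> VV[2]=[0, 2, 1, 2]
Event 4: LOCAL 2: VV[2][2]++ -> VV[2]=[0, 2, 2, 2]
Event 5: LOCAL 0: VV[0][0]++ -> VV[0]=[1, 0, 0, 0]
Event 6: SEND 0->1: VV[0][0]++ -> VV[0]=[2, 0, 0, 0], msg_vec=[2, 0, 0, 0]; VV[1]=max(VV[1],msg_vec) then VV[1][1]++ -> VV[1]=[2, 3, 0, 2]
Event 7: LOCAL 2: VV[2][2]++ -> VV[2]=[0, 2, 3, 2]
Event 8: SEND 3->1: VV[3][3]++ -> VV[3]=[0, 0, 0, 3], msg_vec=[0, 0, 0, 3]; VV[1]=max(VV[1],msg_vec) then VV[1][1]++ -> VV[1]=[2, 4, 0, 3]
Event 1 stamp: [0, 0, 0, 1]
Event 2 stamp: [0, 0, 0, 2]
[0, 0, 0, 1] <= [0, 0, 0, 2]? True
[0, 0, 0, 2] <= [0, 0, 0, 1]? False
Relation: before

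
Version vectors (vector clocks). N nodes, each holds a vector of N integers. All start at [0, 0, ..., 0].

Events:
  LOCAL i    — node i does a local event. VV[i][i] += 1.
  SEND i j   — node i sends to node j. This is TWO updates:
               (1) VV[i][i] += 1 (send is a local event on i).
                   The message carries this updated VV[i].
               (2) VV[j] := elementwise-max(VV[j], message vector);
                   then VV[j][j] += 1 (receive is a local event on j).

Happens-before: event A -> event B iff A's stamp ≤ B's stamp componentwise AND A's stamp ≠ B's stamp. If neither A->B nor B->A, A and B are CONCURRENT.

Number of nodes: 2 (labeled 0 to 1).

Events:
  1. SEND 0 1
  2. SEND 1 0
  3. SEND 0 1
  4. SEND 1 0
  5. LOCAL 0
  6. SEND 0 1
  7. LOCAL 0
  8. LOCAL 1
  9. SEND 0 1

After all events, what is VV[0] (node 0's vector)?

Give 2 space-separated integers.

Initial: VV[0]=[0, 0]
Initial: VV[1]=[0, 0]
Event 1: SEND 0->1: VV[0][0]++ -> VV[0]=[1, 0], msg_vec=[1, 0]; VV[1]=max(VV[1],msg_vec) then VV[1][1]++ -> VV[1]=[1, 1]
Event 2: SEND 1->0: VV[1][1]++ -> VV[1]=[1, 2], msg_vec=[1, 2]; VV[0]=max(VV[0],msg_vec) then VV[0][0]++ -> VV[0]=[2, 2]
Event 3: SEND 0->1: VV[0][0]++ -> VV[0]=[3, 2], msg_vec=[3, 2]; VV[1]=max(VV[1],msg_vec) then VV[1][1]++ -> VV[1]=[3, 3]
Event 4: SEND 1->0: VV[1][1]++ -> VV[1]=[3, 4], msg_vec=[3, 4]; VV[0]=max(VV[0],msg_vec) then VV[0][0]++ -> VV[0]=[4, 4]
Event 5: LOCAL 0: VV[0][0]++ -> VV[0]=[5, 4]
Event 6: SEND 0->1: VV[0][0]++ -> VV[0]=[6, 4], msg_vec=[6, 4]; VV[1]=max(VV[1],msg_vec) then VV[1][1]++ -> VV[1]=[6, 5]
Event 7: LOCAL 0: VV[0][0]++ -> VV[0]=[7, 4]
Event 8: LOCAL 1: VV[1][1]++ -> VV[1]=[6, 6]
Event 9: SEND 0->1: VV[0][0]++ -> VV[0]=[8, 4], msg_vec=[8, 4]; VV[1]=max(VV[1],msg_vec) then VV[1][1]++ -> VV[1]=[8, 7]
Final vectors: VV[0]=[8, 4]; VV[1]=[8, 7]

Answer: 8 4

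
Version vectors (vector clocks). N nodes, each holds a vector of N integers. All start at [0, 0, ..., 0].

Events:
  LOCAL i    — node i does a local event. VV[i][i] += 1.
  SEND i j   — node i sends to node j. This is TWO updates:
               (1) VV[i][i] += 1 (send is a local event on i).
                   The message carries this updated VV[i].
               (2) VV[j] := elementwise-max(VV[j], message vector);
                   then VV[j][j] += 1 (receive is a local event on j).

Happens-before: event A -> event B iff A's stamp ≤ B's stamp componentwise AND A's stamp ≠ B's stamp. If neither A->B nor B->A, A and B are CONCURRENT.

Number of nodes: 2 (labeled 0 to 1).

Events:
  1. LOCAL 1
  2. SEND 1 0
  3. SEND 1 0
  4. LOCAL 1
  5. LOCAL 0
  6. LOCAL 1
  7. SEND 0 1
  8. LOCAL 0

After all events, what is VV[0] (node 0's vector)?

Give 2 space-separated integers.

Answer: 5 3

Derivation:
Initial: VV[0]=[0, 0]
Initial: VV[1]=[0, 0]
Event 1: LOCAL 1: VV[1][1]++ -> VV[1]=[0, 1]
Event 2: SEND 1->0: VV[1][1]++ -> VV[1]=[0, 2], msg_vec=[0, 2]; VV[0]=max(VV[0],msg_vec) then VV[0][0]++ -> VV[0]=[1, 2]
Event 3: SEND 1->0: VV[1][1]++ -> VV[1]=[0, 3], msg_vec=[0, 3]; VV[0]=max(VV[0],msg_vec) then VV[0][0]++ -> VV[0]=[2, 3]
Event 4: LOCAL 1: VV[1][1]++ -> VV[1]=[0, 4]
Event 5: LOCAL 0: VV[0][0]++ -> VV[0]=[3, 3]
Event 6: LOCAL 1: VV[1][1]++ -> VV[1]=[0, 5]
Event 7: SEND 0->1: VV[0][0]++ -> VV[0]=[4, 3], msg_vec=[4, 3]; VV[1]=max(VV[1],msg_vec) then VV[1][1]++ -> VV[1]=[4, 6]
Event 8: LOCAL 0: VV[0][0]++ -> VV[0]=[5, 3]
Final vectors: VV[0]=[5, 3]; VV[1]=[4, 6]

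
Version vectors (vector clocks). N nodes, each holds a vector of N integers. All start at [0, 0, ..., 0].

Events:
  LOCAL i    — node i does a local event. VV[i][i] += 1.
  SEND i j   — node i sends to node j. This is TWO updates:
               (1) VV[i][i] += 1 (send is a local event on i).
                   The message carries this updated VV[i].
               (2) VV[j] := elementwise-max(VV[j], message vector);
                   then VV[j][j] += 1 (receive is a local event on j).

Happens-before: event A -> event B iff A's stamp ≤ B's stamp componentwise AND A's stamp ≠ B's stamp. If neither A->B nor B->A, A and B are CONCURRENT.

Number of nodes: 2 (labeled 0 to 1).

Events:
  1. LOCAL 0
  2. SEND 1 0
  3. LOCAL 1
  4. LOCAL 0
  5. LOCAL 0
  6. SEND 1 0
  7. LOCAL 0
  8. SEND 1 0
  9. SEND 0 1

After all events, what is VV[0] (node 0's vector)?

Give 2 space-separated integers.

Initial: VV[0]=[0, 0]
Initial: VV[1]=[0, 0]
Event 1: LOCAL 0: VV[0][0]++ -> VV[0]=[1, 0]
Event 2: SEND 1->0: VV[1][1]++ -> VV[1]=[0, 1], msg_vec=[0, 1]; VV[0]=max(VV[0],msg_vec) then VV[0][0]++ -> VV[0]=[2, 1]
Event 3: LOCAL 1: VV[1][1]++ -> VV[1]=[0, 2]
Event 4: LOCAL 0: VV[0][0]++ -> VV[0]=[3, 1]
Event 5: LOCAL 0: VV[0][0]++ -> VV[0]=[4, 1]
Event 6: SEND 1->0: VV[1][1]++ -> VV[1]=[0, 3], msg_vec=[0, 3]; VV[0]=max(VV[0],msg_vec) then VV[0][0]++ -> VV[0]=[5, 3]
Event 7: LOCAL 0: VV[0][0]++ -> VV[0]=[6, 3]
Event 8: SEND 1->0: VV[1][1]++ -> VV[1]=[0, 4], msg_vec=[0, 4]; VV[0]=max(VV[0],msg_vec) then VV[0][0]++ -> VV[0]=[7, 4]
Event 9: SEND 0->1: VV[0][0]++ -> VV[0]=[8, 4], msg_vec=[8, 4]; VV[1]=max(VV[1],msg_vec) then VV[1][1]++ -> VV[1]=[8, 5]
Final vectors: VV[0]=[8, 4]; VV[1]=[8, 5]

Answer: 8 4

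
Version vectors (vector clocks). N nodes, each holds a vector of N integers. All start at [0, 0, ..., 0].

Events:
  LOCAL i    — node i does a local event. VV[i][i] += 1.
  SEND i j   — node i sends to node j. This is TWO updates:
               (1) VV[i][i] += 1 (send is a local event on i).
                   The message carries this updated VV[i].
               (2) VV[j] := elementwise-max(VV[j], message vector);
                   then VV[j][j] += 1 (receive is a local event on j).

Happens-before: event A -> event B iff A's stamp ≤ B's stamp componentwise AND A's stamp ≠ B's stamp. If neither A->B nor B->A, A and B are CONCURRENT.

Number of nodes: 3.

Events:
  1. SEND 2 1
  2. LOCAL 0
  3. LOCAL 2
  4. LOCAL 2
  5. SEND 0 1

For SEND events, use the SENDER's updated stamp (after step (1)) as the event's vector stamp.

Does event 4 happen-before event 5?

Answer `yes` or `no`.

Initial: VV[0]=[0, 0, 0]
Initial: VV[1]=[0, 0, 0]
Initial: VV[2]=[0, 0, 0]
Event 1: SEND 2->1: VV[2][2]++ -> VV[2]=[0, 0, 1], msg_vec=[0, 0, 1]; VV[1]=max(VV[1],msg_vec) then VV[1][1]++ -> VV[1]=[0, 1, 1]
Event 2: LOCAL 0: VV[0][0]++ -> VV[0]=[1, 0, 0]
Event 3: LOCAL 2: VV[2][2]++ -> VV[2]=[0, 0, 2]
Event 4: LOCAL 2: VV[2][2]++ -> VV[2]=[0, 0, 3]
Event 5: SEND 0->1: VV[0][0]++ -> VV[0]=[2, 0, 0], msg_vec=[2, 0, 0]; VV[1]=max(VV[1],msg_vec) then VV[1][1]++ -> VV[1]=[2, 2, 1]
Event 4 stamp: [0, 0, 3]
Event 5 stamp: [2, 0, 0]
[0, 0, 3] <= [2, 0, 0]? False. Equal? False. Happens-before: False

Answer: no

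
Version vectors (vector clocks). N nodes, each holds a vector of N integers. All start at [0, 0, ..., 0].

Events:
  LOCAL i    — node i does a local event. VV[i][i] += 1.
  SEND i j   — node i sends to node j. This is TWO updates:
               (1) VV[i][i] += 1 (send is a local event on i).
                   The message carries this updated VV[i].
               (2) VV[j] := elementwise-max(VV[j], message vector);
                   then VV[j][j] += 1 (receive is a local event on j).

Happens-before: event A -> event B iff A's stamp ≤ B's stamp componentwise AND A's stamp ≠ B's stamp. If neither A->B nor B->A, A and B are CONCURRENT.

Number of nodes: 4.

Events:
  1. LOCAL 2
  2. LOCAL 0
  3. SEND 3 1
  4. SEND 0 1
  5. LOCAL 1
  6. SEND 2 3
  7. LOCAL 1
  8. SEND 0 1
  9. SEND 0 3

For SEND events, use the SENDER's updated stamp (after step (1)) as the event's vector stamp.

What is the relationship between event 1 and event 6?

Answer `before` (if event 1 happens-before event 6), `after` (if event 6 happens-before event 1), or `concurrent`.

Initial: VV[0]=[0, 0, 0, 0]
Initial: VV[1]=[0, 0, 0, 0]
Initial: VV[2]=[0, 0, 0, 0]
Initial: VV[3]=[0, 0, 0, 0]
Event 1: LOCAL 2: VV[2][2]++ -> VV[2]=[0, 0, 1, 0]
Event 2: LOCAL 0: VV[0][0]++ -> VV[0]=[1, 0, 0, 0]
Event 3: SEND 3->1: VV[3][3]++ -> VV[3]=[0, 0, 0, 1], msg_vec=[0, 0, 0, 1]; VV[1]=max(VV[1],msg_vec) then VV[1][1]++ -> VV[1]=[0, 1, 0, 1]
Event 4: SEND 0->1: VV[0][0]++ -> VV[0]=[2, 0, 0, 0], msg_vec=[2, 0, 0, 0]; VV[1]=max(VV[1],msg_vec) then VV[1][1]++ -> VV[1]=[2, 2, 0, 1]
Event 5: LOCAL 1: VV[1][1]++ -> VV[1]=[2, 3, 0, 1]
Event 6: SEND 2->3: VV[2][2]++ -> VV[2]=[0, 0, 2, 0], msg_vec=[0, 0, 2, 0]; VV[3]=max(VV[3],msg_vec) then VV[3][3]++ -> VV[3]=[0, 0, 2, 2]
Event 7: LOCAL 1: VV[1][1]++ -> VV[1]=[2, 4, 0, 1]
Event 8: SEND 0->1: VV[0][0]++ -> VV[0]=[3, 0, 0, 0], msg_vec=[3, 0, 0, 0]; VV[1]=max(VV[1],msg_vec) then VV[1][1]++ -> VV[1]=[3, 5, 0, 1]
Event 9: SEND 0->3: VV[0][0]++ -> VV[0]=[4, 0, 0, 0], msg_vec=[4, 0, 0, 0]; VV[3]=max(VV[3],msg_vec) then VV[3][3]++ -> VV[3]=[4, 0, 2, 3]
Event 1 stamp: [0, 0, 1, 0]
Event 6 stamp: [0, 0, 2, 0]
[0, 0, 1, 0] <= [0, 0, 2, 0]? True
[0, 0, 2, 0] <= [0, 0, 1, 0]? False
Relation: before

Answer: before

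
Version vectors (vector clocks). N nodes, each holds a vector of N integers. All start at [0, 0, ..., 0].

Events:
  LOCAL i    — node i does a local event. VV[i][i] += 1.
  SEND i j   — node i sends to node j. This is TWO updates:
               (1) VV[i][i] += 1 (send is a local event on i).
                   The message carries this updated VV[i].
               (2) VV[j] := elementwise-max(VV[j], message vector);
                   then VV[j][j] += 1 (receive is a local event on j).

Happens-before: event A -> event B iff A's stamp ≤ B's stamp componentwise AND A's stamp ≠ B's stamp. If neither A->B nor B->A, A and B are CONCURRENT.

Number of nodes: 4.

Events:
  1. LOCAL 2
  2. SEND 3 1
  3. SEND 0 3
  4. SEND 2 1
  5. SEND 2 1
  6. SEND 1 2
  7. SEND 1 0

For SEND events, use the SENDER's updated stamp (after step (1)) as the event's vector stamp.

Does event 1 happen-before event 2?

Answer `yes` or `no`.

Answer: no

Derivation:
Initial: VV[0]=[0, 0, 0, 0]
Initial: VV[1]=[0, 0, 0, 0]
Initial: VV[2]=[0, 0, 0, 0]
Initial: VV[3]=[0, 0, 0, 0]
Event 1: LOCAL 2: VV[2][2]++ -> VV[2]=[0, 0, 1, 0]
Event 2: SEND 3->1: VV[3][3]++ -> VV[3]=[0, 0, 0, 1], msg_vec=[0, 0, 0, 1]; VV[1]=max(VV[1],msg_vec) then VV[1][1]++ -> VV[1]=[0, 1, 0, 1]
Event 3: SEND 0->3: VV[0][0]++ -> VV[0]=[1, 0, 0, 0], msg_vec=[1, 0, 0, 0]; VV[3]=max(VV[3],msg_vec) then VV[3][3]++ -> VV[3]=[1, 0, 0, 2]
Event 4: SEND 2->1: VV[2][2]++ -> VV[2]=[0, 0, 2, 0], msg_vec=[0, 0, 2, 0]; VV[1]=max(VV[1],msg_vec) then VV[1][1]++ -> VV[1]=[0, 2, 2, 1]
Event 5: SEND 2->1: VV[2][2]++ -> VV[2]=[0, 0, 3, 0], msg_vec=[0, 0, 3, 0]; VV[1]=max(VV[1],msg_vec) then VV[1][1]++ -> VV[1]=[0, 3, 3, 1]
Event 6: SEND 1->2: VV[1][1]++ -> VV[1]=[0, 4, 3, 1], msg_vec=[0, 4, 3, 1]; VV[2]=max(VV[2],msg_vec) then VV[2][2]++ -> VV[2]=[0, 4, 4, 1]
Event 7: SEND 1->0: VV[1][1]++ -> VV[1]=[0, 5, 3, 1], msg_vec=[0, 5, 3, 1]; VV[0]=max(VV[0],msg_vec) then VV[0][0]++ -> VV[0]=[2, 5, 3, 1]
Event 1 stamp: [0, 0, 1, 0]
Event 2 stamp: [0, 0, 0, 1]
[0, 0, 1, 0] <= [0, 0, 0, 1]? False. Equal? False. Happens-before: False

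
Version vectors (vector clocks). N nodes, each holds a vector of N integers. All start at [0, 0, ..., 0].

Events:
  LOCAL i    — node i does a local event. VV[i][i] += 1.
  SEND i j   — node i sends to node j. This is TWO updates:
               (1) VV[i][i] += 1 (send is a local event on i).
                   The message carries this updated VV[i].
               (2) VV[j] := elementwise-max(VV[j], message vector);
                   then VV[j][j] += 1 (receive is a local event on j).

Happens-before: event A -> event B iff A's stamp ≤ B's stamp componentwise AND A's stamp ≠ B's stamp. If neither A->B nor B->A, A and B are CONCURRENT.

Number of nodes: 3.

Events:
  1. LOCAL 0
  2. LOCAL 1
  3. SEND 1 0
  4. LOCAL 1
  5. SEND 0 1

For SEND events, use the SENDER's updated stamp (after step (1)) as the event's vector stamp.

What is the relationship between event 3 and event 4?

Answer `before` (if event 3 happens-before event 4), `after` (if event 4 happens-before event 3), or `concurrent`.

Initial: VV[0]=[0, 0, 0]
Initial: VV[1]=[0, 0, 0]
Initial: VV[2]=[0, 0, 0]
Event 1: LOCAL 0: VV[0][0]++ -> VV[0]=[1, 0, 0]
Event 2: LOCAL 1: VV[1][1]++ -> VV[1]=[0, 1, 0]
Event 3: SEND 1->0: VV[1][1]++ -> VV[1]=[0, 2, 0], msg_vec=[0, 2, 0]; VV[0]=max(VV[0],msg_vec) then VV[0][0]++ -> VV[0]=[2, 2, 0]
Event 4: LOCAL 1: VV[1][1]++ -> VV[1]=[0, 3, 0]
Event 5: SEND 0->1: VV[0][0]++ -> VV[0]=[3, 2, 0], msg_vec=[3, 2, 0]; VV[1]=max(VV[1],msg_vec) then VV[1][1]++ -> VV[1]=[3, 4, 0]
Event 3 stamp: [0, 2, 0]
Event 4 stamp: [0, 3, 0]
[0, 2, 0] <= [0, 3, 0]? True
[0, 3, 0] <= [0, 2, 0]? False
Relation: before

Answer: before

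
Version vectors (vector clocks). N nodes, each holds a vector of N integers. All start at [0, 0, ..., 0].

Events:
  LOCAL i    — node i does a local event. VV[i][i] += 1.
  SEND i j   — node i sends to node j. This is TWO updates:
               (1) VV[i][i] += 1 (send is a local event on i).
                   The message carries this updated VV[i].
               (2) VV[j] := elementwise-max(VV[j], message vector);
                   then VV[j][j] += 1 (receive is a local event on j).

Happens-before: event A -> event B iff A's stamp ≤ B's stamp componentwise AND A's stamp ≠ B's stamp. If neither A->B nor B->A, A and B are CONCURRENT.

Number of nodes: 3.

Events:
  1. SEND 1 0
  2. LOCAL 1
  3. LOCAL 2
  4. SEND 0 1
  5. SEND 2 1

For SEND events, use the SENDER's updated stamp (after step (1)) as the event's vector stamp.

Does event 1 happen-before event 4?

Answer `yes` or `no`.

Initial: VV[0]=[0, 0, 0]
Initial: VV[1]=[0, 0, 0]
Initial: VV[2]=[0, 0, 0]
Event 1: SEND 1->0: VV[1][1]++ -> VV[1]=[0, 1, 0], msg_vec=[0, 1, 0]; VV[0]=max(VV[0],msg_vec) then VV[0][0]++ -> VV[0]=[1, 1, 0]
Event 2: LOCAL 1: VV[1][1]++ -> VV[1]=[0, 2, 0]
Event 3: LOCAL 2: VV[2][2]++ -> VV[2]=[0, 0, 1]
Event 4: SEND 0->1: VV[0][0]++ -> VV[0]=[2, 1, 0], msg_vec=[2, 1, 0]; VV[1]=max(VV[1],msg_vec) then VV[1][1]++ -> VV[1]=[2, 3, 0]
Event 5: SEND 2->1: VV[2][2]++ -> VV[2]=[0, 0, 2], msg_vec=[0, 0, 2]; VV[1]=max(VV[1],msg_vec) then VV[1][1]++ -> VV[1]=[2, 4, 2]
Event 1 stamp: [0, 1, 0]
Event 4 stamp: [2, 1, 0]
[0, 1, 0] <= [2, 1, 0]? True. Equal? False. Happens-before: True

Answer: yes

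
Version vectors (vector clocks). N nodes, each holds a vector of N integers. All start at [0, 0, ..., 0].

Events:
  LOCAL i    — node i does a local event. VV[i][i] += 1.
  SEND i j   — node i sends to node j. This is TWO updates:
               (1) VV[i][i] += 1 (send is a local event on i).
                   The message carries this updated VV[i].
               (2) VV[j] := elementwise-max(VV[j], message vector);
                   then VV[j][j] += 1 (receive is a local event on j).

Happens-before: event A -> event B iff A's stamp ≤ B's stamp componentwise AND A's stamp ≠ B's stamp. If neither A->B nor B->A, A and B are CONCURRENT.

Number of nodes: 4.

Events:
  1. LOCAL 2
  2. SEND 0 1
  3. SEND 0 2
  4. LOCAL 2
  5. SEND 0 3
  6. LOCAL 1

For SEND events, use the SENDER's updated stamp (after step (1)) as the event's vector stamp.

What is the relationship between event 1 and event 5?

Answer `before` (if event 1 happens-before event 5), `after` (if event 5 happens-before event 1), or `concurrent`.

Answer: concurrent

Derivation:
Initial: VV[0]=[0, 0, 0, 0]
Initial: VV[1]=[0, 0, 0, 0]
Initial: VV[2]=[0, 0, 0, 0]
Initial: VV[3]=[0, 0, 0, 0]
Event 1: LOCAL 2: VV[2][2]++ -> VV[2]=[0, 0, 1, 0]
Event 2: SEND 0->1: VV[0][0]++ -> VV[0]=[1, 0, 0, 0], msg_vec=[1, 0, 0, 0]; VV[1]=max(VV[1],msg_vec) then VV[1][1]++ -> VV[1]=[1, 1, 0, 0]
Event 3: SEND 0->2: VV[0][0]++ -> VV[0]=[2, 0, 0, 0], msg_vec=[2, 0, 0, 0]; VV[2]=max(VV[2],msg_vec) then VV[2][2]++ -> VV[2]=[2, 0, 2, 0]
Event 4: LOCAL 2: VV[2][2]++ -> VV[2]=[2, 0, 3, 0]
Event 5: SEND 0->3: VV[0][0]++ -> VV[0]=[3, 0, 0, 0], msg_vec=[3, 0, 0, 0]; VV[3]=max(VV[3],msg_vec) then VV[3][3]++ -> VV[3]=[3, 0, 0, 1]
Event 6: LOCAL 1: VV[1][1]++ -> VV[1]=[1, 2, 0, 0]
Event 1 stamp: [0, 0, 1, 0]
Event 5 stamp: [3, 0, 0, 0]
[0, 0, 1, 0] <= [3, 0, 0, 0]? False
[3, 0, 0, 0] <= [0, 0, 1, 0]? False
Relation: concurrent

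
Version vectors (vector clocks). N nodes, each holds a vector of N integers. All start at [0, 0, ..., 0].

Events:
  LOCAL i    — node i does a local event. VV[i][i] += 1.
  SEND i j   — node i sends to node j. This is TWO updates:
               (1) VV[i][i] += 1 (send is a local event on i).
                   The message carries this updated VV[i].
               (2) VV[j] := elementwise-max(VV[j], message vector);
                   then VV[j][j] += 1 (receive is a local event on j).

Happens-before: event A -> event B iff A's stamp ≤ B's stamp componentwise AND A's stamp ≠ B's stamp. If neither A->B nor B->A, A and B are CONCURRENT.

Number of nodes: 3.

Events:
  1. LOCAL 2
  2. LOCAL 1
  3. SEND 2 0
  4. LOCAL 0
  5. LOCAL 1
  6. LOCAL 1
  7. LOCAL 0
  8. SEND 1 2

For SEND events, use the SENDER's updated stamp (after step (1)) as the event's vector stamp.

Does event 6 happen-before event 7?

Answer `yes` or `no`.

Initial: VV[0]=[0, 0, 0]
Initial: VV[1]=[0, 0, 0]
Initial: VV[2]=[0, 0, 0]
Event 1: LOCAL 2: VV[2][2]++ -> VV[2]=[0, 0, 1]
Event 2: LOCAL 1: VV[1][1]++ -> VV[1]=[0, 1, 0]
Event 3: SEND 2->0: VV[2][2]++ -> VV[2]=[0, 0, 2], msg_vec=[0, 0, 2]; VV[0]=max(VV[0],msg_vec) then VV[0][0]++ -> VV[0]=[1, 0, 2]
Event 4: LOCAL 0: VV[0][0]++ -> VV[0]=[2, 0, 2]
Event 5: LOCAL 1: VV[1][1]++ -> VV[1]=[0, 2, 0]
Event 6: LOCAL 1: VV[1][1]++ -> VV[1]=[0, 3, 0]
Event 7: LOCAL 0: VV[0][0]++ -> VV[0]=[3, 0, 2]
Event 8: SEND 1->2: VV[1][1]++ -> VV[1]=[0, 4, 0], msg_vec=[0, 4, 0]; VV[2]=max(VV[2],msg_vec) then VV[2][2]++ -> VV[2]=[0, 4, 3]
Event 6 stamp: [0, 3, 0]
Event 7 stamp: [3, 0, 2]
[0, 3, 0] <= [3, 0, 2]? False. Equal? False. Happens-before: False

Answer: no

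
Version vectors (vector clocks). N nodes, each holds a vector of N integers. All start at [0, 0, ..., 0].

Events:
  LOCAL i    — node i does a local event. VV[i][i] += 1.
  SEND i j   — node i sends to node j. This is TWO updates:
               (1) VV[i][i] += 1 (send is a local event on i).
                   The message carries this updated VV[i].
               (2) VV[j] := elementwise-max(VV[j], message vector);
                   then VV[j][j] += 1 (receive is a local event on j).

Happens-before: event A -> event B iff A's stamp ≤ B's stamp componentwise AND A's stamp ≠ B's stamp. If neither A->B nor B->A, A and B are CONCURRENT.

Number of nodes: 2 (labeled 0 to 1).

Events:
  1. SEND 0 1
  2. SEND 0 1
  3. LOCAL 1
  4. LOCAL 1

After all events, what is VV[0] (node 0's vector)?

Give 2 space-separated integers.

Initial: VV[0]=[0, 0]
Initial: VV[1]=[0, 0]
Event 1: SEND 0->1: VV[0][0]++ -> VV[0]=[1, 0], msg_vec=[1, 0]; VV[1]=max(VV[1],msg_vec) then VV[1][1]++ -> VV[1]=[1, 1]
Event 2: SEND 0->1: VV[0][0]++ -> VV[0]=[2, 0], msg_vec=[2, 0]; VV[1]=max(VV[1],msg_vec) then VV[1][1]++ -> VV[1]=[2, 2]
Event 3: LOCAL 1: VV[1][1]++ -> VV[1]=[2, 3]
Event 4: LOCAL 1: VV[1][1]++ -> VV[1]=[2, 4]
Final vectors: VV[0]=[2, 0]; VV[1]=[2, 4]

Answer: 2 0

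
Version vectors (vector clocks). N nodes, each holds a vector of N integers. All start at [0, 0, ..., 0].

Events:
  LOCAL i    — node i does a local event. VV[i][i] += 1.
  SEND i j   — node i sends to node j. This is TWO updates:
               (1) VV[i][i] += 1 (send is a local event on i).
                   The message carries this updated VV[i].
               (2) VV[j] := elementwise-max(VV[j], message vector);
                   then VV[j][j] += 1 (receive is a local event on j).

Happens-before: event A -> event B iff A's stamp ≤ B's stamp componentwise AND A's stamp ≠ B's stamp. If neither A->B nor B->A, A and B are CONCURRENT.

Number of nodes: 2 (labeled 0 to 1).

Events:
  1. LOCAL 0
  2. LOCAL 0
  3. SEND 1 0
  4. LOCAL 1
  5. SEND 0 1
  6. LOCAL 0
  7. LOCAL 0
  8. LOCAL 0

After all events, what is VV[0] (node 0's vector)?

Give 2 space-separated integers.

Answer: 7 1

Derivation:
Initial: VV[0]=[0, 0]
Initial: VV[1]=[0, 0]
Event 1: LOCAL 0: VV[0][0]++ -> VV[0]=[1, 0]
Event 2: LOCAL 0: VV[0][0]++ -> VV[0]=[2, 0]
Event 3: SEND 1->0: VV[1][1]++ -> VV[1]=[0, 1], msg_vec=[0, 1]; VV[0]=max(VV[0],msg_vec) then VV[0][0]++ -> VV[0]=[3, 1]
Event 4: LOCAL 1: VV[1][1]++ -> VV[1]=[0, 2]
Event 5: SEND 0->1: VV[0][0]++ -> VV[0]=[4, 1], msg_vec=[4, 1]; VV[1]=max(VV[1],msg_vec) then VV[1][1]++ -> VV[1]=[4, 3]
Event 6: LOCAL 0: VV[0][0]++ -> VV[0]=[5, 1]
Event 7: LOCAL 0: VV[0][0]++ -> VV[0]=[6, 1]
Event 8: LOCAL 0: VV[0][0]++ -> VV[0]=[7, 1]
Final vectors: VV[0]=[7, 1]; VV[1]=[4, 3]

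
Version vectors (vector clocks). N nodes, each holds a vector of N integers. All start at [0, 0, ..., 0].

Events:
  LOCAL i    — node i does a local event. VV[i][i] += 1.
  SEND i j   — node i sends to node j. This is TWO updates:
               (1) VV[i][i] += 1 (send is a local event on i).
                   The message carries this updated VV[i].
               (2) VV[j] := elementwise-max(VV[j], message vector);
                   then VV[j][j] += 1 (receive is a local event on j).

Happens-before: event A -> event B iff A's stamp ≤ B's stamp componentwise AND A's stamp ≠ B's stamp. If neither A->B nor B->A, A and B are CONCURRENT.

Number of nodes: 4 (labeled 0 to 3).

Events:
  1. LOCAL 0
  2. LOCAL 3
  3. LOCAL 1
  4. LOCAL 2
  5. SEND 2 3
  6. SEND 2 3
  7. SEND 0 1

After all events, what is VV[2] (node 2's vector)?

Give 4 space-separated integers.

Answer: 0 0 3 0

Derivation:
Initial: VV[0]=[0, 0, 0, 0]
Initial: VV[1]=[0, 0, 0, 0]
Initial: VV[2]=[0, 0, 0, 0]
Initial: VV[3]=[0, 0, 0, 0]
Event 1: LOCAL 0: VV[0][0]++ -> VV[0]=[1, 0, 0, 0]
Event 2: LOCAL 3: VV[3][3]++ -> VV[3]=[0, 0, 0, 1]
Event 3: LOCAL 1: VV[1][1]++ -> VV[1]=[0, 1, 0, 0]
Event 4: LOCAL 2: VV[2][2]++ -> VV[2]=[0, 0, 1, 0]
Event 5: SEND 2->3: VV[2][2]++ -> VV[2]=[0, 0, 2, 0], msg_vec=[0, 0, 2, 0]; VV[3]=max(VV[3],msg_vec) then VV[3][3]++ -> VV[3]=[0, 0, 2, 2]
Event 6: SEND 2->3: VV[2][2]++ -> VV[2]=[0, 0, 3, 0], msg_vec=[0, 0, 3, 0]; VV[3]=max(VV[3],msg_vec) then VV[3][3]++ -> VV[3]=[0, 0, 3, 3]
Event 7: SEND 0->1: VV[0][0]++ -> VV[0]=[2, 0, 0, 0], msg_vec=[2, 0, 0, 0]; VV[1]=max(VV[1],msg_vec) then VV[1][1]++ -> VV[1]=[2, 2, 0, 0]
Final vectors: VV[0]=[2, 0, 0, 0]; VV[1]=[2, 2, 0, 0]; VV[2]=[0, 0, 3, 0]; VV[3]=[0, 0, 3, 3]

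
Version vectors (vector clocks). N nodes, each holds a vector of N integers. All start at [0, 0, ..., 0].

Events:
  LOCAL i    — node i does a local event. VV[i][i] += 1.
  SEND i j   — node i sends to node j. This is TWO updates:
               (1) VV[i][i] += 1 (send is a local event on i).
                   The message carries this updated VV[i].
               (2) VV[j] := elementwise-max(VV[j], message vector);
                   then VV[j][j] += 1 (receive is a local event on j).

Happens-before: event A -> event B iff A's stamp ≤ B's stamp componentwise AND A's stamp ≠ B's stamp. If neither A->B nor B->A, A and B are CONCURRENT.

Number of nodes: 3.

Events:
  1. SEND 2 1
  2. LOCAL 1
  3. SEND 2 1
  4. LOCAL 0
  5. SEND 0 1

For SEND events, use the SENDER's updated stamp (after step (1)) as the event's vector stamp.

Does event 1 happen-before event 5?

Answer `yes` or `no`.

Answer: no

Derivation:
Initial: VV[0]=[0, 0, 0]
Initial: VV[1]=[0, 0, 0]
Initial: VV[2]=[0, 0, 0]
Event 1: SEND 2->1: VV[2][2]++ -> VV[2]=[0, 0, 1], msg_vec=[0, 0, 1]; VV[1]=max(VV[1],msg_vec) then VV[1][1]++ -> VV[1]=[0, 1, 1]
Event 2: LOCAL 1: VV[1][1]++ -> VV[1]=[0, 2, 1]
Event 3: SEND 2->1: VV[2][2]++ -> VV[2]=[0, 0, 2], msg_vec=[0, 0, 2]; VV[1]=max(VV[1],msg_vec) then VV[1][1]++ -> VV[1]=[0, 3, 2]
Event 4: LOCAL 0: VV[0][0]++ -> VV[0]=[1, 0, 0]
Event 5: SEND 0->1: VV[0][0]++ -> VV[0]=[2, 0, 0], msg_vec=[2, 0, 0]; VV[1]=max(VV[1],msg_vec) then VV[1][1]++ -> VV[1]=[2, 4, 2]
Event 1 stamp: [0, 0, 1]
Event 5 stamp: [2, 0, 0]
[0, 0, 1] <= [2, 0, 0]? False. Equal? False. Happens-before: False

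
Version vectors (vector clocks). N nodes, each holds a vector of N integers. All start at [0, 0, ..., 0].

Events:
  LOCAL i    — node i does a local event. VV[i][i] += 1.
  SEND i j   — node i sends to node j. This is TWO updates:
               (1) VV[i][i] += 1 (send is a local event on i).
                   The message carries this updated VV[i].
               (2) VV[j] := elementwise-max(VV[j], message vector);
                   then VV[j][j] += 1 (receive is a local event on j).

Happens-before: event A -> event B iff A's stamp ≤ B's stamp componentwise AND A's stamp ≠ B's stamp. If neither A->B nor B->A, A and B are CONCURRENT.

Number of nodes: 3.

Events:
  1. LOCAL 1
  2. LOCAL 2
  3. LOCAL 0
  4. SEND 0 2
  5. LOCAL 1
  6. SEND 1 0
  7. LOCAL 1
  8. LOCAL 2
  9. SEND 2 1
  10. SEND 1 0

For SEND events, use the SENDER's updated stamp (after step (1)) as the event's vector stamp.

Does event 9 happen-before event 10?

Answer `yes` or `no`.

Initial: VV[0]=[0, 0, 0]
Initial: VV[1]=[0, 0, 0]
Initial: VV[2]=[0, 0, 0]
Event 1: LOCAL 1: VV[1][1]++ -> VV[1]=[0, 1, 0]
Event 2: LOCAL 2: VV[2][2]++ -> VV[2]=[0, 0, 1]
Event 3: LOCAL 0: VV[0][0]++ -> VV[0]=[1, 0, 0]
Event 4: SEND 0->2: VV[0][0]++ -> VV[0]=[2, 0, 0], msg_vec=[2, 0, 0]; VV[2]=max(VV[2],msg_vec) then VV[2][2]++ -> VV[2]=[2, 0, 2]
Event 5: LOCAL 1: VV[1][1]++ -> VV[1]=[0, 2, 0]
Event 6: SEND 1->0: VV[1][1]++ -> VV[1]=[0, 3, 0], msg_vec=[0, 3, 0]; VV[0]=max(VV[0],msg_vec) then VV[0][0]++ -> VV[0]=[3, 3, 0]
Event 7: LOCAL 1: VV[1][1]++ -> VV[1]=[0, 4, 0]
Event 8: LOCAL 2: VV[2][2]++ -> VV[2]=[2, 0, 3]
Event 9: SEND 2->1: VV[2][2]++ -> VV[2]=[2, 0, 4], msg_vec=[2, 0, 4]; VV[1]=max(VV[1],msg_vec) then VV[1][1]++ -> VV[1]=[2, 5, 4]
Event 10: SEND 1->0: VV[1][1]++ -> VV[1]=[2, 6, 4], msg_vec=[2, 6, 4]; VV[0]=max(VV[0],msg_vec) then VV[0][0]++ -> VV[0]=[4, 6, 4]
Event 9 stamp: [2, 0, 4]
Event 10 stamp: [2, 6, 4]
[2, 0, 4] <= [2, 6, 4]? True. Equal? False. Happens-before: True

Answer: yes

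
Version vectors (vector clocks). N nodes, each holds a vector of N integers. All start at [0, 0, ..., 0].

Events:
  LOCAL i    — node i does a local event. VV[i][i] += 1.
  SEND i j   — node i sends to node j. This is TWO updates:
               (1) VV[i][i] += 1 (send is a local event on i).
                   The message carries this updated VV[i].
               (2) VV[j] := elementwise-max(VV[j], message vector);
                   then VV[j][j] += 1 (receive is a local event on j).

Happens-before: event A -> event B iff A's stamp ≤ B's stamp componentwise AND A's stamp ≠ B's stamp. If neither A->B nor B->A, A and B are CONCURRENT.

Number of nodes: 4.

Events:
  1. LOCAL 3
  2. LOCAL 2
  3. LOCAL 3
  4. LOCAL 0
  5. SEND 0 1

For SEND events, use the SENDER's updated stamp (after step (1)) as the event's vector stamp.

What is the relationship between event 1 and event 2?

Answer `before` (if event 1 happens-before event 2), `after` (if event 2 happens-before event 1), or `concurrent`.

Initial: VV[0]=[0, 0, 0, 0]
Initial: VV[1]=[0, 0, 0, 0]
Initial: VV[2]=[0, 0, 0, 0]
Initial: VV[3]=[0, 0, 0, 0]
Event 1: LOCAL 3: VV[3][3]++ -> VV[3]=[0, 0, 0, 1]
Event 2: LOCAL 2: VV[2][2]++ -> VV[2]=[0, 0, 1, 0]
Event 3: LOCAL 3: VV[3][3]++ -> VV[3]=[0, 0, 0, 2]
Event 4: LOCAL 0: VV[0][0]++ -> VV[0]=[1, 0, 0, 0]
Event 5: SEND 0->1: VV[0][0]++ -> VV[0]=[2, 0, 0, 0], msg_vec=[2, 0, 0, 0]; VV[1]=max(VV[1],msg_vec) then VV[1][1]++ -> VV[1]=[2, 1, 0, 0]
Event 1 stamp: [0, 0, 0, 1]
Event 2 stamp: [0, 0, 1, 0]
[0, 0, 0, 1] <= [0, 0, 1, 0]? False
[0, 0, 1, 0] <= [0, 0, 0, 1]? False
Relation: concurrent

Answer: concurrent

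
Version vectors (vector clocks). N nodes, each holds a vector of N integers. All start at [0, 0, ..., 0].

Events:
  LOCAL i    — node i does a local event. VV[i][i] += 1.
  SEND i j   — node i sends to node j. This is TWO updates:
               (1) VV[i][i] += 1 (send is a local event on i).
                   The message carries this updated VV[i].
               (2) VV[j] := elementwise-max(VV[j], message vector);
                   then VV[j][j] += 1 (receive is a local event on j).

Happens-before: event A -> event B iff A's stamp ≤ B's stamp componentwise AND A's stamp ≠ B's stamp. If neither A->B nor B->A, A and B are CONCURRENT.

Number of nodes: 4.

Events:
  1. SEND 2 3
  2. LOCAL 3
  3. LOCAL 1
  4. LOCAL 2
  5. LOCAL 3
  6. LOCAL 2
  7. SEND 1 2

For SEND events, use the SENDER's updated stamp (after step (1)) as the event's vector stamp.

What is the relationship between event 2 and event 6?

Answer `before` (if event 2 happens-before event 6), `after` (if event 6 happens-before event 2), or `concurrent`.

Answer: concurrent

Derivation:
Initial: VV[0]=[0, 0, 0, 0]
Initial: VV[1]=[0, 0, 0, 0]
Initial: VV[2]=[0, 0, 0, 0]
Initial: VV[3]=[0, 0, 0, 0]
Event 1: SEND 2->3: VV[2][2]++ -> VV[2]=[0, 0, 1, 0], msg_vec=[0, 0, 1, 0]; VV[3]=max(VV[3],msg_vec) then VV[3][3]++ -> VV[3]=[0, 0, 1, 1]
Event 2: LOCAL 3: VV[3][3]++ -> VV[3]=[0, 0, 1, 2]
Event 3: LOCAL 1: VV[1][1]++ -> VV[1]=[0, 1, 0, 0]
Event 4: LOCAL 2: VV[2][2]++ -> VV[2]=[0, 0, 2, 0]
Event 5: LOCAL 3: VV[3][3]++ -> VV[3]=[0, 0, 1, 3]
Event 6: LOCAL 2: VV[2][2]++ -> VV[2]=[0, 0, 3, 0]
Event 7: SEND 1->2: VV[1][1]++ -> VV[1]=[0, 2, 0, 0], msg_vec=[0, 2, 0, 0]; VV[2]=max(VV[2],msg_vec) then VV[2][2]++ -> VV[2]=[0, 2, 4, 0]
Event 2 stamp: [0, 0, 1, 2]
Event 6 stamp: [0, 0, 3, 0]
[0, 0, 1, 2] <= [0, 0, 3, 0]? False
[0, 0, 3, 0] <= [0, 0, 1, 2]? False
Relation: concurrent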